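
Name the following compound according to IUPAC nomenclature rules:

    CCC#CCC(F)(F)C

6,6-difluorohept-3-yne

The longest chain bearing the multiple bond is 7 carbons long (heptane).
There is one C≡C triple bond, indicated by the ending -yne.
The numbering direction is chosen so that numbering from this end puts the triple bond at C-3 rather than C-4.
With this numbering: the triple bond between C-3 and C-4; two fluoro groups at C-6.
Putting it together: 6,6-difluorohept-3-yne.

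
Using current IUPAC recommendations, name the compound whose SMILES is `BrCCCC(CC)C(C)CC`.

1-bromo-4-ethyl-5-methylheptane

The longest continuous carbon chain has 7 atoms, so the parent hydride is heptane.
Choose the numbering such that the substituent locant set {1,4,5} is lower than {3,4,7} at the first point of difference.
That gives a bromo group at C-1; an ethyl group at C-4; a methyl group at C-5.
Prefixes are listed alphabetically: bromo, ethyl, methyl.
Putting it together: 1-bromo-4-ethyl-5-methylheptane.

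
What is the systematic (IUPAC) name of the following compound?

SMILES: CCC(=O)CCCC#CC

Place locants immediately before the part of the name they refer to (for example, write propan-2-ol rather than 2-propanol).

Counting along the main chain through the carbonyl and the multiple bond gives 9 carbons: the parent is nonane.
The highest-priority functional group is a ketone (C=O on an internal carbon), so the name ends in -one.
There is one C≡C triple bond, indicated by the ending -yne.
Number the chain so that numbering from this end puts the carbonyl group at C-3 rather than C-7.
That gives the carbonyl at C-3; the triple bond between C-7 and C-8.
Assembling the pieces gives non-7-yn-3-one.

non-7-yn-3-one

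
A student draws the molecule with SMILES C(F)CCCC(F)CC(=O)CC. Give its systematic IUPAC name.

Counting along the main chain through the carbonyl gives 9 carbons: the parent is nonane.
A ketone (C=O on an internal carbon) is the principal characteristic group, giving the suffix -one.
Number the chain so that numbering from this end puts the carbonyl group at C-3 rather than C-7.
This places the carbonyl at C-3; fluoro groups at C-5 and C-9.
Assembling the pieces gives 5,9-difluorononan-3-one.

5,9-difluorononan-3-one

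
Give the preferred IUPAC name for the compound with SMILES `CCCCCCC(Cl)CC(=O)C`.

4-chlorodecan-2-one

The longest carbon chain that includes the carbonyl has 10 carbons, so the parent hydride is decane.
The highest-priority functional group is a ketone (C=O on an internal carbon), so the name ends in -one.
The numbering direction is chosen so that numbering from this end puts the carbonyl group at C-2 rather than C-9.
That gives the carbonyl at C-2; a chloro group at C-4.
The name is 4-chlorodecan-2-one.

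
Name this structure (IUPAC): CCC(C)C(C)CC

The longest carbon chain is 6 atoms: the parent is hexane.
Both numbering directions give the same locant set; either may be used.
That gives methyl groups at C-3 and C-4.
The name is 3,4-dimethylhexane.

3,4-dimethylhexane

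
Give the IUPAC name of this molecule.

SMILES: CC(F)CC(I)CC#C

6-fluoro-4-iodohept-1-yne

Counting along the main chain through the multiple bond gives 7 carbons: the parent is heptane.
The chain contains a C≡C triple bond, so the unsaturation ending is -yne.
Choose the numbering such that numbering from this end puts the triple bond at C-1 rather than C-6.
This places the triple bond between C-1 and C-2; a fluoro group at C-6; an iodo group at C-4.
Prefixes are listed alphabetically: fluoro, iodo.
The name is 6-fluoro-4-iodohept-1-yne.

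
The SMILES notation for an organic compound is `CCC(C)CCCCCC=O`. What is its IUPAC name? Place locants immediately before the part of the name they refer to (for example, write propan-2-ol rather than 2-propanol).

Counting along the main chain through the –CHO group gives 9 carbons: the parent is nonane.
The highest-priority functional group is an aldehyde (terminal –CHO), so the name ends in -al.
Number the chain so that the aldehyde carbon is C-1 by definition.
That gives a methyl group at C-7.
Putting it together: 7-methylnonanal.

7-methylnonanal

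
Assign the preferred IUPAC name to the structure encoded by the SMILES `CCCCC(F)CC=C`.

The longest chain bearing the multiple bond is 8 carbons long (octane).
A C=C double bond in the chain gives the infix -ene-.
Number the chain so that numbering from this end puts the double bond at C-1 rather than C-7.
That gives the double bond between C-1 and C-2; a fluoro group at C-4.
Putting it together: 4-fluorooct-1-ene.

4-fluorooct-1-ene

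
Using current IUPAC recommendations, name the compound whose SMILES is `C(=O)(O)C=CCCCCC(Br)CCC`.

Counting along the main chain through the –COOH group and the multiple bond gives 11 carbons: the parent is undecane.
The principal characteristic group is a carboxylic acid (terminal –COOH), named with the suffix -oic acid.
The chain contains a C=C double bond, so the unsaturation ending is -ene.
Choose the numbering such that the carboxylic acid carbon is C-1 by definition.
This places the double bond between C-2 and C-3; a bromo group at C-8.
The name is 8-bromoundec-2-enoic acid.

8-bromoundec-2-enoic acid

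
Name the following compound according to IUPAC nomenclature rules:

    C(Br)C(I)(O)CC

The longest chain bearing the –OH group is 4 carbons long (butane).
The principal characteristic group is an alcohol (–OH), named with the suffix -ol.
Number the chain so that numbering from this end puts the hydroxyl group at C-2 rather than C-3.
This places the hydroxyl at C-2; a bromo group at C-1; an iodo group at C-2.
The substituents are ordered alphabetically, ignoring any di-/tri- multipliers.
The name is 1-bromo-2-iodobutan-2-ol.

1-bromo-2-iodobutan-2-ol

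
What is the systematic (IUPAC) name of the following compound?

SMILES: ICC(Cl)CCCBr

5-bromo-2-chloro-1-iodopentane

The parent chain contains 5 carbons (pentane).
The numbering direction is chosen so that the substituent locant set {1,2,5} is lower than {1,4,5} at the first point of difference.
That gives a bromo group at C-5; a chloro group at C-2; an iodo group at C-1.
The substituents are ordered alphabetically, ignoring any di-/tri- multipliers.
The name is 5-bromo-2-chloro-1-iodopentane.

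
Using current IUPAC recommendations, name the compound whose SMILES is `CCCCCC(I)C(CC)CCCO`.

4-ethyl-5-iododecan-1-ol

The longest carbon chain that includes the –OH group has 10 carbons, so the parent hydride is decane.
An alcohol (–OH) is the principal characteristic group, giving the suffix -ol.
The numbering direction is chosen so that numbering from this end puts the hydroxyl group at C-1 rather than C-10.
That gives the hydroxyl at C-1; an ethyl group at C-4; an iodo group at C-5.
The substituents are ordered alphabetically, ignoring any di-/tri- multipliers.
The name is 4-ethyl-5-iododecan-1-ol.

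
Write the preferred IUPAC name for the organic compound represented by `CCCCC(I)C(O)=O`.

2-iodohexanoic acid

The longest carbon chain that includes the –COOH group has 6 carbons, so the parent hydride is hexane.
The highest-priority functional group is a carboxylic acid (terminal –COOH), so the name ends in -oic acid.
Number the chain so that the carboxylic acid carbon is C-1 by definition.
That gives an iodo group at C-2.
Assembling the pieces gives 2-iodohexanoic acid.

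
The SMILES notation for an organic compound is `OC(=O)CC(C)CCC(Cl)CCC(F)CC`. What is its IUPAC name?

Counting along the main chain through the –COOH group gives 11 carbons: the parent is undecane.
The highest-priority functional group is a carboxylic acid (terminal –COOH), so the name ends in -oic acid.
Choose the numbering such that the carboxylic acid carbon is C-1 by definition.
That gives a chloro group at C-6; a fluoro group at C-9; a methyl group at C-3.
Prefixes are listed alphabetically: chloro, fluoro, methyl.
Putting it together: 6-chloro-9-fluoro-3-methylundecanoic acid.

6-chloro-9-fluoro-3-methylundecanoic acid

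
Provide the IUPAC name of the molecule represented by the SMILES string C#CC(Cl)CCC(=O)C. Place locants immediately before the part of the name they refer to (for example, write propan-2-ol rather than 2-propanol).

5-chlorohept-6-yn-2-one

The longest carbon chain that includes the carbonyl and the multiple bond has 7 carbons, so the parent hydride is heptane.
The principal characteristic group is a ketone (C=O on an internal carbon), named with the suffix -one.
A C≡C triple bond in the chain gives the infix -yne-.
Choose the numbering such that numbering from this end puts the carbonyl group at C-2 rather than C-6.
That gives the carbonyl at C-2; the triple bond between C-6 and C-7; a chloro group at C-5.
Assembling the pieces gives 5-chlorohept-6-yn-2-one.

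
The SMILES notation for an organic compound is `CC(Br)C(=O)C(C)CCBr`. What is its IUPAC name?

The longest chain bearing the carbonyl is 6 carbons long (hexane).
A ketone (C=O on an internal carbon) is the principal characteristic group, giving the suffix -one.
Choose the numbering such that numbering from this end puts the carbonyl group at C-3 rather than C-4.
That gives the carbonyl at C-3; bromo groups at C-2 and C-6; a methyl group at C-4.
Prefixes are listed alphabetically: bromo, methyl.
Assembling the pieces gives 2,6-dibromo-4-methylhexan-3-one.

2,6-dibromo-4-methylhexan-3-one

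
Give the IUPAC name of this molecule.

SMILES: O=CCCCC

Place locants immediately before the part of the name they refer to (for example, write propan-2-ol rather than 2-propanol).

pentanal

Counting along the main chain through the –CHO group gives 5 carbons: the parent is pentane.
The highest-priority functional group is an aldehyde (terminal –CHO), so the name ends in -al.
Choose the numbering such that the aldehyde carbon is C-1 by definition.
The name is pentanal.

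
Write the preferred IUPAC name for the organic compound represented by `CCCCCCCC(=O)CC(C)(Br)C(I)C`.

3-bromo-2-iodo-3-methyldodecan-5-one

Counting along the main chain through the carbonyl gives 12 carbons: the parent is dodecane.
The principal characteristic group is a ketone (C=O on an internal carbon), named with the suffix -one.
Number the chain so that numbering from this end puts the carbonyl group at C-5 rather than C-8.
With this numbering: the carbonyl at C-5; a bromo group at C-3; an iodo group at C-2; a methyl group at C-3.
Prefixes are listed alphabetically: bromo, iodo, methyl.
Assembling the pieces gives 3-bromo-2-iodo-3-methyldodecan-5-one.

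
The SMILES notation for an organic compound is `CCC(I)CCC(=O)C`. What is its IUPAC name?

Counting along the main chain through the carbonyl gives 7 carbons: the parent is heptane.
A ketone (C=O on an internal carbon) is the principal characteristic group, giving the suffix -one.
Choose the numbering such that numbering from this end puts the carbonyl group at C-2 rather than C-6.
This places the carbonyl at C-2; an iodo group at C-5.
Assembling the pieces gives 5-iodoheptan-2-one.

5-iodoheptan-2-one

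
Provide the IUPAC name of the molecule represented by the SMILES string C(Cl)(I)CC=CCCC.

The longest chain bearing the multiple bond is 7 carbons long (heptane).
The chain contains a C=C double bond, so the unsaturation ending is -ene.
Number the chain so that numbering from this end puts the double bond at C-3 rather than C-4.
That gives the double bond between C-3 and C-4; a chloro group at C-1; an iodo group at C-1.
Substituent prefixes are cited in alphabetical order (multiplying prefixes like di-/tri- are ignored for ordering).
Putting it together: 1-chloro-1-iodohept-3-ene.

1-chloro-1-iodohept-3-ene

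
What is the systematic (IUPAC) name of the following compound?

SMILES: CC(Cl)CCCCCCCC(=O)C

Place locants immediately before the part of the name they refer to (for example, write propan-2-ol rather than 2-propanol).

10-chloroundecan-2-one

Counting along the main chain through the carbonyl gives 11 carbons: the parent is undecane.
A ketone (C=O on an internal carbon) is the principal characteristic group, giving the suffix -one.
The numbering direction is chosen so that numbering from this end puts the carbonyl group at C-2 rather than C-10.
This places the carbonyl at C-2; a chloro group at C-10.
Assembling the pieces gives 10-chloroundecan-2-one.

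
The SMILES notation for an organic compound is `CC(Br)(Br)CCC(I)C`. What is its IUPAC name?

The longest carbon chain is 6 atoms: the parent is hexane.
Number the chain so that the substituent locant set {2,2,5} is lower than {2,5,5} at the first point of difference.
With this numbering: two bromo groups at C-2; an iodo group at C-5.
The substituents are ordered alphabetically, ignoring any di-/tri- multipliers.
Putting it together: 2,2-dibromo-5-iodohexane.

2,2-dibromo-5-iodohexane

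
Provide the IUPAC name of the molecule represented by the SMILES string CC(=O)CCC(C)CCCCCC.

5-methylundecan-2-one

The longest chain bearing the carbonyl is 11 carbons long (undecane).
A ketone (C=O on an internal carbon) is the principal characteristic group, giving the suffix -one.
Choose the numbering such that numbering from this end puts the carbonyl group at C-2 rather than C-10.
This places the carbonyl at C-2; a methyl group at C-5.
Putting it together: 5-methylundecan-2-one.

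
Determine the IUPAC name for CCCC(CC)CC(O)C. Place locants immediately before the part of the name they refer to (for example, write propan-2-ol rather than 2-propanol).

4-ethylheptan-2-ol

Counting along the main chain through the –OH group gives 7 carbons: the parent is heptane.
An alcohol (–OH) is the principal characteristic group, giving the suffix -ol.
The numbering direction is chosen so that numbering from this end puts the hydroxyl group at C-2 rather than C-6.
That gives the hydroxyl at C-2; an ethyl group at C-4.
Putting it together: 4-ethylheptan-2-ol.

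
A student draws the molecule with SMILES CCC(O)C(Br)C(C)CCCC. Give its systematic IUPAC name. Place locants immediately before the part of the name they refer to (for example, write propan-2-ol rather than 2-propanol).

Counting along the main chain through the –OH group gives 9 carbons: the parent is nonane.
The principal characteristic group is an alcohol (–OH), named with the suffix -ol.
The numbering direction is chosen so that numbering from this end puts the hydroxyl group at C-3 rather than C-7.
That gives the hydroxyl at C-3; a bromo group at C-4; a methyl group at C-5.
Prefixes are listed alphabetically: bromo, methyl.
The name is 4-bromo-5-methylnonan-3-ol.

4-bromo-5-methylnonan-3-ol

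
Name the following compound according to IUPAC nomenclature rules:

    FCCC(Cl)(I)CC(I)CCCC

3-chloro-1-fluoro-3,5-diiodononane

The longest continuous carbon chain has 9 atoms, so the parent hydride is nonane.
Number the chain so that the substituent locant set {1,3,3,5} is lower than {5,7,7,9} at the first point of difference.
With this numbering: a chloro group at C-3; a fluoro group at C-1; iodo groups at C-3 and C-5.
The substituents are ordered alphabetically, ignoring any di-/tri- multipliers.
Assembling the pieces gives 3-chloro-1-fluoro-3,5-diiodononane.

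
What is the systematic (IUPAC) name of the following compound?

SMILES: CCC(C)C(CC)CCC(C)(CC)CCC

4,7-diethyl-3,7-dimethyldecane

The parent chain contains 10 carbons (decane).
Choose the numbering such that the substituent locant set {3,4,7,7} is lower than {4,4,7,8} at the first point of difference.
With this numbering: ethyl groups at C-4 and C-7; methyl groups at C-3 and C-7.
The substituents are ordered alphabetically, ignoring any di-/tri- multipliers.
Putting it together: 4,7-diethyl-3,7-dimethyldecane.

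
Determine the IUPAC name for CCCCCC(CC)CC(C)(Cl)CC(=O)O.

3-chloro-5-ethyl-3-methyldecanoic acid

Counting along the main chain through the –COOH group gives 10 carbons: the parent is decane.
The principal characteristic group is a carboxylic acid (terminal –COOH), named with the suffix -oic acid.
Choose the numbering such that the carboxylic acid carbon is C-1 by definition.
This places a chloro group at C-3; an ethyl group at C-5; a methyl group at C-3.
The substituents are ordered alphabetically, ignoring any di-/tri- multipliers.
The name is 3-chloro-5-ethyl-3-methyldecanoic acid.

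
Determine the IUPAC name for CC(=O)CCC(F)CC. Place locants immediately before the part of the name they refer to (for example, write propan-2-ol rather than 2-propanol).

Counting along the main chain through the carbonyl gives 7 carbons: the parent is heptane.
A ketone (C=O on an internal carbon) is the principal characteristic group, giving the suffix -one.
The numbering direction is chosen so that numbering from this end puts the carbonyl group at C-2 rather than C-6.
This places the carbonyl at C-2; a fluoro group at C-5.
Assembling the pieces gives 5-fluoroheptan-2-one.

5-fluoroheptan-2-one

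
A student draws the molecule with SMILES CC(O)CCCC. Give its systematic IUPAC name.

The longest chain bearing the –OH group is 6 carbons long (hexane).
An alcohol (–OH) is the principal characteristic group, giving the suffix -ol.
Choose the numbering such that numbering from this end puts the hydroxyl group at C-2 rather than C-5.
With this numbering: the hydroxyl at C-2.
Putting it together: hexan-2-ol.

hexan-2-ol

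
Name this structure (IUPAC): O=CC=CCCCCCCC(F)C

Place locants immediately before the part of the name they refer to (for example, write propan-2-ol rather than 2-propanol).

10-fluoroundec-2-enal

Counting along the main chain through the –CHO group and the multiple bond gives 11 carbons: the parent is undecane.
The principal characteristic group is an aldehyde (terminal –CHO), named with the suffix -al.
A C=C double bond in the chain gives the infix -ene-.
Choose the numbering such that the aldehyde carbon is C-1 by definition.
That gives the double bond between C-2 and C-3; a fluoro group at C-10.
Putting it together: 10-fluoroundec-2-enal.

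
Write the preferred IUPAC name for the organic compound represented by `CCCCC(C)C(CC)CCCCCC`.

6-ethyl-5-methyldodecane

The longest continuous carbon chain has 12 atoms, so the parent hydride is dodecane.
Number the chain so that the substituent locant set {5,6} is lower than {7,8} at the first point of difference.
That gives an ethyl group at C-6; a methyl group at C-5.
Substituent prefixes are cited in alphabetical order (multiplying prefixes like di-/tri- are ignored for ordering).
Putting it together: 6-ethyl-5-methyldodecane.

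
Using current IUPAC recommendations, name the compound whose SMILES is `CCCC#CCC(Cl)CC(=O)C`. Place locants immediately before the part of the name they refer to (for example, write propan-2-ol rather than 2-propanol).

4-chlorodec-6-yn-2-one

The longest chain bearing the carbonyl and the multiple bond is 10 carbons long (decane).
The highest-priority functional group is a ketone (C=O on an internal carbon), so the name ends in -one.
A C≡C triple bond in the chain gives the infix -yne-.
The numbering direction is chosen so that numbering from this end puts the carbonyl group at C-2 rather than C-9.
With this numbering: the carbonyl at C-2; the triple bond between C-6 and C-7; a chloro group at C-4.
The name is 4-chlorodec-6-yn-2-one.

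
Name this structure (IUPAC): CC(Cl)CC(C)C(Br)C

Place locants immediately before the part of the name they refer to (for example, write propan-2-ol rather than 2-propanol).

2-bromo-5-chloro-3-methylhexane

The longest continuous carbon chain has 6 atoms, so the parent hydride is hexane.
The numbering direction is chosen so that the substituent locant set {2,3,5} is lower than {2,4,5} at the first point of difference.
That gives a bromo group at C-2; a chloro group at C-5; a methyl group at C-3.
Prefixes are listed alphabetically: bromo, chloro, methyl.
Assembling the pieces gives 2-bromo-5-chloro-3-methylhexane.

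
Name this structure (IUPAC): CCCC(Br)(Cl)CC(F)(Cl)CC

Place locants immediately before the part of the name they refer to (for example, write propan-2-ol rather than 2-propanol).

The parent chain contains 8 carbons (octane).
Number the chain so that the substituent locant set {3,3,5,5} is lower than {4,4,6,6} at the first point of difference.
That gives a bromo group at C-5; chloro groups at C-3 and C-5; a fluoro group at C-3.
Substituent prefixes are cited in alphabetical order (multiplying prefixes like di-/tri- are ignored for ordering).
The name is 5-bromo-3,5-dichloro-3-fluorooctane.

5-bromo-3,5-dichloro-3-fluorooctane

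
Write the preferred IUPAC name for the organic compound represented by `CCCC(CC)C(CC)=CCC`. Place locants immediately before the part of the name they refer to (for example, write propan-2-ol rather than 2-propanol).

The longest carbon chain that includes the multiple bond has 8 carbons, so the parent hydride is octane.
The chain contains a C=C double bond, so the unsaturation ending is -ene.
Number the chain so that numbering from this end puts the double bond at C-3 rather than C-5.
This places the double bond between C-3 and C-4; ethyl groups at C-4 and C-5.
The name is 4,5-diethyloct-3-ene.

4,5-diethyloct-3-ene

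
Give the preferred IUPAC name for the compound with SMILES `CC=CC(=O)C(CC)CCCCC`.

The longest carbon chain that includes the carbonyl and the multiple bond has 10 carbons, so the parent hydride is decane.
The principal characteristic group is a ketone (C=O on an internal carbon), named with the suffix -one.
The chain contains a C=C double bond, so the unsaturation ending is -ene.
Choose the numbering such that numbering from this end puts the carbonyl group at C-4 rather than C-7.
That gives the carbonyl at C-4; the double bond between C-2 and C-3; an ethyl group at C-5.
The name is 5-ethyldec-2-en-4-one.

5-ethyldec-2-en-4-one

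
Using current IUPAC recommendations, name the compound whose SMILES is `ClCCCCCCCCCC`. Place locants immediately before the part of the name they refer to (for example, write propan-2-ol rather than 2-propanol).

The longest continuous carbon chain has 10 atoms, so the parent hydride is decane.
Number the chain so that the substituent locant set {1} is lower than {10} at the first point of difference.
With this numbering: a chloro group at C-1.
Putting it together: 1-chlorodecane.

1-chlorodecane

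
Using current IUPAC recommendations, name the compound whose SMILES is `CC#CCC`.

pent-2-yne

Counting along the main chain through the multiple bond gives 5 carbons: the parent is pentane.
A C≡C triple bond in the chain gives the infix -yne-.
The numbering direction is chosen so that numbering from this end puts the triple bond at C-2 rather than C-3.
That gives the triple bond between C-2 and C-3.
The name is pent-2-yne.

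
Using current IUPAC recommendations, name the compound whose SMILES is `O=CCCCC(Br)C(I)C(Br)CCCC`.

5,7-dibromo-6-iodoundecanal

The longest chain bearing the –CHO group is 11 carbons long (undecane).
An aldehyde (terminal –CHO) is the principal characteristic group, giving the suffix -al.
The numbering direction is chosen so that the aldehyde carbon is C-1 by definition.
This places bromo groups at C-5 and C-7; an iodo group at C-6.
Substituent prefixes are cited in alphabetical order (multiplying prefixes like di-/tri- are ignored for ordering).
Putting it together: 5,7-dibromo-6-iodoundecanal.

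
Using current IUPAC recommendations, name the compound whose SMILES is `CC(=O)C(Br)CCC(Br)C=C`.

3,6-dibromooct-7-en-2-one

The longest carbon chain that includes the carbonyl and the multiple bond has 8 carbons, so the parent hydride is octane.
The highest-priority functional group is a ketone (C=O on an internal carbon), so the name ends in -one.
A C=C double bond in the chain gives the infix -ene-.
Number the chain so that numbering from this end puts the carbonyl group at C-2 rather than C-7.
With this numbering: the carbonyl at C-2; the double bond between C-7 and C-8; bromo groups at C-3 and C-6.
Assembling the pieces gives 3,6-dibromooct-7-en-2-one.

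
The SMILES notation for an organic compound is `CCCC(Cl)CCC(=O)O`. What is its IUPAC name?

The longest carbon chain that includes the –COOH group has 7 carbons, so the parent hydride is heptane.
The highest-priority functional group is a carboxylic acid (terminal –COOH), so the name ends in -oic acid.
The numbering direction is chosen so that the carboxylic acid carbon is C-1 by definition.
This places a chloro group at C-4.
The name is 4-chloroheptanoic acid.

4-chloroheptanoic acid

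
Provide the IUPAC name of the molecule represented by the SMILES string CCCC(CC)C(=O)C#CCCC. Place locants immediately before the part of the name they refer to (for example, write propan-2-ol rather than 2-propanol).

The longest carbon chain that includes the carbonyl and the multiple bond has 10 carbons, so the parent hydride is decane.
The principal characteristic group is a ketone (C=O on an internal carbon), named with the suffix -one.
The chain contains a C≡C triple bond, so the unsaturation ending is -yne.
The numbering direction is chosen so that numbering from this end puts the carbonyl group at C-5 rather than C-6.
This places the carbonyl at C-5; the triple bond between C-6 and C-7; an ethyl group at C-4.
Putting it together: 4-ethyldec-6-yn-5-one.

4-ethyldec-6-yn-5-one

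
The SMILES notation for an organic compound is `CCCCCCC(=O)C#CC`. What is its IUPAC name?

The longest chain bearing the carbonyl and the multiple bond is 10 carbons long (decane).
The principal characteristic group is a ketone (C=O on an internal carbon), named with the suffix -one.
There is one C≡C triple bond, indicated by the ending -yne.
The numbering direction is chosen so that numbering from this end puts the carbonyl group at C-4 rather than C-7.
That gives the carbonyl at C-4; the triple bond between C-2 and C-3.
Putting it together: dec-2-yn-4-one.

dec-2-yn-4-one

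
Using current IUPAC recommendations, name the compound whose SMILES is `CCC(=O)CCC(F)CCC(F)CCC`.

Counting along the main chain through the carbonyl gives 12 carbons: the parent is dodecane.
The highest-priority functional group is a ketone (C=O on an internal carbon), so the name ends in -one.
Choose the numbering such that numbering from this end puts the carbonyl group at C-3 rather than C-10.
That gives the carbonyl at C-3; fluoro groups at C-6 and C-9.
Putting it together: 6,9-difluorododecan-3-one.

6,9-difluorododecan-3-one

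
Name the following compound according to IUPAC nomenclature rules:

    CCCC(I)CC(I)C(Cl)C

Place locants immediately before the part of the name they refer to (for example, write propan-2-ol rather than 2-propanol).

The longest continuous carbon chain has 8 atoms, so the parent hydride is octane.
The numbering direction is chosen so that the substituent locant set {2,3,5} is lower than {4,6,7} at the first point of difference.
That gives a chloro group at C-2; iodo groups at C-3 and C-5.
Substituent prefixes are cited in alphabetical order (multiplying prefixes like di-/tri- are ignored for ordering).
Assembling the pieces gives 2-chloro-3,5-diiodooctane.

2-chloro-3,5-diiodooctane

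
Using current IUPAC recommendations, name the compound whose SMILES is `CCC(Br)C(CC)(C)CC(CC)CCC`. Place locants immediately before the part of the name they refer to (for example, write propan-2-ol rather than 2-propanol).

The longest continuous carbon chain has 9 atoms, so the parent hydride is nonane.
Number the chain so that the substituent locant set {3,4,4,6} is lower than {4,6,6,7} at the first point of difference.
This places a bromo group at C-3; ethyl groups at C-4 and C-6; a methyl group at C-4.
Prefixes are listed alphabetically: bromo, ethyl, methyl.
The name is 3-bromo-4,6-diethyl-4-methylnonane.

3-bromo-4,6-diethyl-4-methylnonane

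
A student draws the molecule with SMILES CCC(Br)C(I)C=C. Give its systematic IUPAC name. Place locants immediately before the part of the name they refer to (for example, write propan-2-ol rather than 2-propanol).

4-bromo-3-iodohex-1-ene

The longest chain bearing the multiple bond is 6 carbons long (hexane).
There is one C=C double bond, indicated by the ending -ene.
The numbering direction is chosen so that numbering from this end puts the double bond at C-1 rather than C-5.
This places the double bond between C-1 and C-2; a bromo group at C-4; an iodo group at C-3.
Prefixes are listed alphabetically: bromo, iodo.
Putting it together: 4-bromo-3-iodohex-1-ene.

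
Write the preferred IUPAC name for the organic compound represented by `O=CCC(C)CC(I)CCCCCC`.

5-iodo-3-methylundecanal

The longest carbon chain that includes the –CHO group has 11 carbons, so the parent hydride is undecane.
An aldehyde (terminal –CHO) is the principal characteristic group, giving the suffix -al.
Number the chain so that the aldehyde carbon is C-1 by definition.
This places an iodo group at C-5; a methyl group at C-3.
Prefixes are listed alphabetically: iodo, methyl.
The name is 5-iodo-3-methylundecanal.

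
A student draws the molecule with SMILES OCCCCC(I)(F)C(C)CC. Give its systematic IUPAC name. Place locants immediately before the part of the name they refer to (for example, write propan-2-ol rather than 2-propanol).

The longest chain bearing the –OH group is 8 carbons long (octane).
The principal characteristic group is an alcohol (–OH), named with the suffix -ol.
Number the chain so that numbering from this end puts the hydroxyl group at C-1 rather than C-8.
This places the hydroxyl at C-1; a fluoro group at C-5; an iodo group at C-5; a methyl group at C-6.
Prefixes are listed alphabetically: fluoro, iodo, methyl.
Putting it together: 5-fluoro-5-iodo-6-methyloctan-1-ol.

5-fluoro-5-iodo-6-methyloctan-1-ol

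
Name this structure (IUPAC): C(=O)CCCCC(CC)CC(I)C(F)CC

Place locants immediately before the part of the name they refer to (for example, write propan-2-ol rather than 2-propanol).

Counting along the main chain through the –CHO group gives 11 carbons: the parent is undecane.
The principal characteristic group is an aldehyde (terminal –CHO), named with the suffix -al.
Number the chain so that the aldehyde carbon is C-1 by definition.
This places an ethyl group at C-6; a fluoro group at C-9; an iodo group at C-8.
The substituents are ordered alphabetically, ignoring any di-/tri- multipliers.
Putting it together: 6-ethyl-9-fluoro-8-iodoundecanal.

6-ethyl-9-fluoro-8-iodoundecanal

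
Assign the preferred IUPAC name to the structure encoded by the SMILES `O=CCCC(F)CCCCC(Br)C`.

9-bromo-4-fluorodecanal

Counting along the main chain through the –CHO group gives 10 carbons: the parent is decane.
An aldehyde (terminal –CHO) is the principal characteristic group, giving the suffix -al.
Choose the numbering such that the aldehyde carbon is C-1 by definition.
That gives a bromo group at C-9; a fluoro group at C-4.
Substituent prefixes are cited in alphabetical order (multiplying prefixes like di-/tri- are ignored for ordering).
Assembling the pieces gives 9-bromo-4-fluorodecanal.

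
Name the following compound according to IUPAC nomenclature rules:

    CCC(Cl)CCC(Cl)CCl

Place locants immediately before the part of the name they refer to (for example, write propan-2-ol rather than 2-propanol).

The longest carbon chain is 7 atoms: the parent is heptane.
Choose the numbering such that the substituent locant set {1,2,5} is lower than {3,6,7} at the first point of difference.
With this numbering: chloro groups at C-1 and C-2 and C-5.
Putting it together: 1,2,5-trichloroheptane.

1,2,5-trichloroheptane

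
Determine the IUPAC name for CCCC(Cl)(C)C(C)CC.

4-chloro-3,4-dimethylheptane

The longest carbon chain is 7 atoms: the parent is heptane.
Choose the numbering such that the substituent locant set {3,4,4} is lower than {4,4,5} at the first point of difference.
That gives a chloro group at C-4; methyl groups at C-3 and C-4.
The substituents are ordered alphabetically, ignoring any di-/tri- multipliers.
Putting it together: 4-chloro-3,4-dimethylheptane.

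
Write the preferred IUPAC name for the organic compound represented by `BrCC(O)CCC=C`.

1-bromohex-5-en-2-ol

The longest chain bearing the –OH group and the multiple bond is 6 carbons long (hexane).
An alcohol (–OH) is the principal characteristic group, giving the suffix -ol.
There is one C=C double bond, indicated by the ending -ene.
The numbering direction is chosen so that numbering from this end puts the hydroxyl group at C-2 rather than C-5.
That gives the hydroxyl at C-2; the double bond between C-5 and C-6; a bromo group at C-1.
Putting it together: 1-bromohex-5-en-2-ol.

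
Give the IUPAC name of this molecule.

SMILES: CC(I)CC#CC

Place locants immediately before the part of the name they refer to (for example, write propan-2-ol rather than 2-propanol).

5-iodohex-2-yne

Counting along the main chain through the multiple bond gives 6 carbons: the parent is hexane.
A C≡C triple bond in the chain gives the infix -yne-.
Number the chain so that numbering from this end puts the triple bond at C-2 rather than C-4.
That gives the triple bond between C-2 and C-3; an iodo group at C-5.
Putting it together: 5-iodohex-2-yne.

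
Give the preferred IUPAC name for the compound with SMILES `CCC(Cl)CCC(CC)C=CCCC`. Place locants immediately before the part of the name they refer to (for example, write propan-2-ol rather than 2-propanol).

9-chloro-6-ethylundec-4-ene

The longest chain bearing the multiple bond is 11 carbons long (undecane).
The chain contains a C=C double bond, so the unsaturation ending is -ene.
Choose the numbering such that numbering from this end puts the double bond at C-4 rather than C-7.
With this numbering: the double bond between C-4 and C-5; a chloro group at C-9; an ethyl group at C-6.
Prefixes are listed alphabetically: chloro, ethyl.
Assembling the pieces gives 9-chloro-6-ethylundec-4-ene.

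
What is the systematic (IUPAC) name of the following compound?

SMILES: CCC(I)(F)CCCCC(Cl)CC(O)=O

The longest chain bearing the –COOH group is 10 carbons long (decane).
The principal characteristic group is a carboxylic acid (terminal –COOH), named with the suffix -oic acid.
Choose the numbering such that the carboxylic acid carbon is C-1 by definition.
This places a chloro group at C-3; a fluoro group at C-8; an iodo group at C-8.
Prefixes are listed alphabetically: chloro, fluoro, iodo.
Putting it together: 3-chloro-8-fluoro-8-iododecanoic acid.

3-chloro-8-fluoro-8-iododecanoic acid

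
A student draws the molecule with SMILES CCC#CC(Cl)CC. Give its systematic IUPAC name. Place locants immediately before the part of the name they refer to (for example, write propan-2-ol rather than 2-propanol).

5-chlorohept-3-yne

Counting along the main chain through the multiple bond gives 7 carbons: the parent is heptane.
The chain contains a C≡C triple bond, so the unsaturation ending is -yne.
Choose the numbering such that numbering from this end puts the triple bond at C-3 rather than C-4.
This places the triple bond between C-3 and C-4; a chloro group at C-5.
The name is 5-chlorohept-3-yne.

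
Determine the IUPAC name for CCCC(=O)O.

butanoic acid

The longest chain bearing the –COOH group is 4 carbons long (butane).
A carboxylic acid (terminal –COOH) is the principal characteristic group, giving the suffix -oic acid.
Number the chain so that the carboxylic acid carbon is C-1 by definition.
The name is butanoic acid.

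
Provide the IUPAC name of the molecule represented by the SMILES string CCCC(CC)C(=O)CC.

Counting along the main chain through the carbonyl gives 7 carbons: the parent is heptane.
The highest-priority functional group is a ketone (C=O on an internal carbon), so the name ends in -one.
Choose the numbering such that numbering from this end puts the carbonyl group at C-3 rather than C-5.
This places the carbonyl at C-3; an ethyl group at C-4.
Putting it together: 4-ethylheptan-3-one.

4-ethylheptan-3-one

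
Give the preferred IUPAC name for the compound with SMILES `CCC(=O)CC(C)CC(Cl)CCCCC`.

The longest carbon chain that includes the carbonyl has 12 carbons, so the parent hydride is dodecane.
A ketone (C=O on an internal carbon) is the principal characteristic group, giving the suffix -one.
The numbering direction is chosen so that numbering from this end puts the carbonyl group at C-3 rather than C-10.
This places the carbonyl at C-3; a chloro group at C-7; a methyl group at C-5.
Substituent prefixes are cited in alphabetical order (multiplying prefixes like di-/tri- are ignored for ordering).
The name is 7-chloro-5-methyldodecan-3-one.

7-chloro-5-methyldodecan-3-one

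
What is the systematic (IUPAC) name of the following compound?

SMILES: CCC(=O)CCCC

heptan-3-one

The longest chain bearing the carbonyl is 7 carbons long (heptane).
The highest-priority functional group is a ketone (C=O on an internal carbon), so the name ends in -one.
Number the chain so that numbering from this end puts the carbonyl group at C-3 rather than C-5.
That gives the carbonyl at C-3.
Assembling the pieces gives heptan-3-one.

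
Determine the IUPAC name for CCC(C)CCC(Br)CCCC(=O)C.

Counting along the main chain through the carbonyl gives 11 carbons: the parent is undecane.
The principal characteristic group is a ketone (C=O on an internal carbon), named with the suffix -one.
Choose the numbering such that numbering from this end puts the carbonyl group at C-2 rather than C-10.
With this numbering: the carbonyl at C-2; a bromo group at C-6; a methyl group at C-9.
The substituents are ordered alphabetically, ignoring any di-/tri- multipliers.
Assembling the pieces gives 6-bromo-9-methylundecan-2-one.

6-bromo-9-methylundecan-2-one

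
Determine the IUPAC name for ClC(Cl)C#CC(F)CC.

1,1-dichloro-4-fluorohex-2-yne

The longest carbon chain that includes the multiple bond has 6 carbons, so the parent hydride is hexane.
A C≡C triple bond in the chain gives the infix -yne-.
The numbering direction is chosen so that numbering from this end puts the triple bond at C-2 rather than C-4.
This places the triple bond between C-2 and C-3; two chloro groups at C-1; a fluoro group at C-4.
The substituents are ordered alphabetically, ignoring any di-/tri- multipliers.
The name is 1,1-dichloro-4-fluorohex-2-yne.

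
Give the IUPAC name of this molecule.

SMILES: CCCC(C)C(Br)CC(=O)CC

5-bromo-6-methylnonan-3-one

The longest chain bearing the carbonyl is 9 carbons long (nonane).
The principal characteristic group is a ketone (C=O on an internal carbon), named with the suffix -one.
Number the chain so that numbering from this end puts the carbonyl group at C-3 rather than C-7.
This places the carbonyl at C-3; a bromo group at C-5; a methyl group at C-6.
The substituents are ordered alphabetically, ignoring any di-/tri- multipliers.
Assembling the pieces gives 5-bromo-6-methylnonan-3-one.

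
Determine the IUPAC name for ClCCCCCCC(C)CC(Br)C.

The parent chain contains 10 carbons (decane).
The numbering direction is chosen so that the substituent locant set {1,7,9} is lower than {2,4,10} at the first point of difference.
This places a bromo group at C-9; a chloro group at C-1; a methyl group at C-7.
Prefixes are listed alphabetically: bromo, chloro, methyl.
Assembling the pieces gives 9-bromo-1-chloro-7-methyldecane.

9-bromo-1-chloro-7-methyldecane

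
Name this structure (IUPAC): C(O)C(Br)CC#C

The longest carbon chain that includes the –OH group and the multiple bond has 5 carbons, so the parent hydride is pentane.
An alcohol (–OH) is the principal characteristic group, giving the suffix -ol.
There is one C≡C triple bond, indicated by the ending -yne.
Choose the numbering such that numbering from this end puts the hydroxyl group at C-1 rather than C-5.
With this numbering: the hydroxyl at C-1; the triple bond between C-4 and C-5; a bromo group at C-2.
The name is 2-bromopent-4-yn-1-ol.

2-bromopent-4-yn-1-ol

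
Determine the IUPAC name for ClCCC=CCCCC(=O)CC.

10-chlorodec-7-en-3-one

Counting along the main chain through the carbonyl and the multiple bond gives 10 carbons: the parent is decane.
A ketone (C=O on an internal carbon) is the principal characteristic group, giving the suffix -one.
A C=C double bond in the chain gives the infix -ene-.
Choose the numbering such that numbering from this end puts the carbonyl group at C-3 rather than C-8.
This places the carbonyl at C-3; the double bond between C-7 and C-8; a chloro group at C-10.
Assembling the pieces gives 10-chlorodec-7-en-3-one.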